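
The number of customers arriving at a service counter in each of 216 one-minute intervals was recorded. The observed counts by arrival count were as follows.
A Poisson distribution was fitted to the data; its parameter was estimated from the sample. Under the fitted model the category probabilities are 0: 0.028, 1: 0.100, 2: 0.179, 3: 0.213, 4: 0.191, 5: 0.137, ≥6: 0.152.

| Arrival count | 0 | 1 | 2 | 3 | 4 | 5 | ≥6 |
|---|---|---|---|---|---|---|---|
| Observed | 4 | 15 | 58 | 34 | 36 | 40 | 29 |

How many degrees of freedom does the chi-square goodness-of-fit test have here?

There are k = 7 categories and 1 parameter estimated from the data, so df = 7 − 1 − 1 = 5.

5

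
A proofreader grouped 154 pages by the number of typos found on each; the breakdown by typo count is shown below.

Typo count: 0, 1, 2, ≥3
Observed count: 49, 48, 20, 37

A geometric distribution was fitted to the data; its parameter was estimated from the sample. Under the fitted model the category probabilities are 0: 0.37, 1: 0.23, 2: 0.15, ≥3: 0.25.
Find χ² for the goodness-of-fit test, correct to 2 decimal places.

6.06

Expected counts E_i = n·p_i: 154×0.37 = 56.98, 154×0.23 = 35.42, 154×0.15 = 23.1, 154×0.25 = 38.5.
χ² = (49−56.98)²/56.98 + (48−35.42)²/35.42 + (20−23.1)²/23.1 + (37−38.5)²/38.5
   = 1.118 + 4.468 + 0.416 + 0.058
Sum = 6.06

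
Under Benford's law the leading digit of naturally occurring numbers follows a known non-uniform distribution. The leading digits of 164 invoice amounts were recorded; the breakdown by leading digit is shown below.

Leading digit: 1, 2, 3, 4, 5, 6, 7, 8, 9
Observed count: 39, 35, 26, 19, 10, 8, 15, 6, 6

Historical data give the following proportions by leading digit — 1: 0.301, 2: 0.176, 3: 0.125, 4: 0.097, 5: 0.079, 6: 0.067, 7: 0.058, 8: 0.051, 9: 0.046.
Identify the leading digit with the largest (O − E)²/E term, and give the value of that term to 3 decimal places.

7, 3.166

Expected counts E_i = n·p_i: 164×0.301 = 49.364, 164×0.176 = 28.864, 164×0.125 = 20.5, 164×0.097 = 15.908, 164×0.079 = 12.956, 164×0.067 = 10.988, 164×0.058 = 9.512, 164×0.051 = 8.364, 164×0.046 = 7.544.
cat         O        E   (O−E)²/E
1          39   49.364     2.1759
2          35   28.864     1.3044
3          26     20.5     1.4756
4          19   15.908     0.6010
5          10   12.956     0.6744
6           8   10.988     0.8125
7          15    9.512     3.1663
8           6    8.364     0.6682
9           6    7.544     0.3160
The largest term is for 7: 3.166.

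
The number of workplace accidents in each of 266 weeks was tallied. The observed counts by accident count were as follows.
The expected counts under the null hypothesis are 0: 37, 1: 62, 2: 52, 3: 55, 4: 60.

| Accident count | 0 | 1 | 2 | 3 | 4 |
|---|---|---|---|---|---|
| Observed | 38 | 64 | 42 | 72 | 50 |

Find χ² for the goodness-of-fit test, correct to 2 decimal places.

8.94

0: (38 − 37)²/37 = 1/37 = 0.027
1: (64 − 62)²/62 = 4/62 = 0.065
2: (42 − 52)²/52 = 100/52 = 1.923
3: (72 − 55)²/55 = 289/55 = 5.255
4: (50 − 60)²/60 = 100/60 = 1.667
Sum = 8.94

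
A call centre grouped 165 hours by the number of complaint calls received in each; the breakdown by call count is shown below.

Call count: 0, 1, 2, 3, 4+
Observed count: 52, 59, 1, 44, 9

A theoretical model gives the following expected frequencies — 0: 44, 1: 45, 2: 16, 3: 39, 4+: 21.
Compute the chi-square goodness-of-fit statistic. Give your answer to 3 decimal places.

χ² = (52−44)²/44 + (59−45)²/45 + (1−16)²/16 + (44−39)²/39 + (9−21)²/21
   = 1.4545 + 4.3556 + 14.0625 + 0.6410 + 6.8571
Sum = 27.371

27.371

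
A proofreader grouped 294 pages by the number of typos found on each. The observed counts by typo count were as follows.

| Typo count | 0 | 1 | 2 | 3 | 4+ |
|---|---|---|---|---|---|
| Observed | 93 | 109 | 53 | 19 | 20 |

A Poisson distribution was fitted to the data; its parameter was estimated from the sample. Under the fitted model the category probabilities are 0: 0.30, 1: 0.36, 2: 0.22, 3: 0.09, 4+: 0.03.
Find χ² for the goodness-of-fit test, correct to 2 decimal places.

18.74

Expected counts E_i = n·p_i: 294×0.30 = 88.2, 294×0.36 = 105.84, 294×0.22 = 64.68, 294×0.09 = 26.46, 294×0.03 = 8.82.
cat         O        E   (O−E)²/E
0          93     88.2      0.261
1         109   105.84      0.094
2          53    64.68      2.109
3          19    26.46      2.103
4+         20     8.82     14.171
Sum = 18.74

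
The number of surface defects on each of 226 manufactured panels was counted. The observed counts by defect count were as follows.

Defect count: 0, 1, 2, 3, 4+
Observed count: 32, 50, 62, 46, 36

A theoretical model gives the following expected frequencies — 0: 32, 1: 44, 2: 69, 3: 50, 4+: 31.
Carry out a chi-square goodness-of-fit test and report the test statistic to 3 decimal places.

2.655

cat         O        E   (O−E)²/E
0          32       32     0.0000
1          50       44     0.8182
2          62       69     0.7101
3          46       50     0.3200
4+         36       31     0.8065
Sum = 2.655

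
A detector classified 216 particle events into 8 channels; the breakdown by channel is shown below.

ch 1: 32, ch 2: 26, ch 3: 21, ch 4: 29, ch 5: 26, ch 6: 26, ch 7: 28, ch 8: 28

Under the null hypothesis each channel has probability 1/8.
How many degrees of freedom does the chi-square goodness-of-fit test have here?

7

There are k = 8 categories and no parameters were estimated from the data, so df = 8 − 1 = 7.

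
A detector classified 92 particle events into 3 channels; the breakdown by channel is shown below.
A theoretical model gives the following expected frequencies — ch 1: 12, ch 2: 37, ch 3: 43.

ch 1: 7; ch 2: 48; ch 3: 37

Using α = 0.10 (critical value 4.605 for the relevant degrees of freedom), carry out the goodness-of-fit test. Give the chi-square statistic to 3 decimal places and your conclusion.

6.191; reject

χ² = (7−12)²/12 + (48−37)²/37 + (37−43)²/43
   = 2.0833 + 3.2703 + 0.8372
Sum = 6.191
df = 2. Since 6.191 > 4.605, we reject H₀.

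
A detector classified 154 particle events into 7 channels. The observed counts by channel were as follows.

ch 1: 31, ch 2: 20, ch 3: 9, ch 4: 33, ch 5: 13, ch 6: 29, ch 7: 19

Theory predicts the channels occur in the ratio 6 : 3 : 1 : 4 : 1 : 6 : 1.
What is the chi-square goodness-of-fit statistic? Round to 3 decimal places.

34.131

Ratio total = 22. Expected counts: 154×6/22 = 42, 154×3/22 = 21, 154×1/22 = 7, 154×4/22 = 28, 154×1/22 = 7, 154×6/22 = 42, 154×1/22 = 7.
χ² = (31−42)²/42 + (20−21)²/21 + (9−7)²/7 + (33−28)²/28 + (13−7)²/7 + (29−42)²/42 + (19−7)²/7
   = 2.8810 + 0.0476 + 0.5714 + 0.8929 + 5.1429 + 4.0238 + 20.5714
Sum = 34.131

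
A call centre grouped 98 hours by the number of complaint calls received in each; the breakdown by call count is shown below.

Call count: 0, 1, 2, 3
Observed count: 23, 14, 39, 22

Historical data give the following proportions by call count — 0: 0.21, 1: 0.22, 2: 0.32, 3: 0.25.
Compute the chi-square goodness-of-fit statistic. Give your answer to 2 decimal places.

5.05

Expected counts E_i = n·p_i: 98×0.21 = 20.58, 98×0.22 = 21.56, 98×0.32 = 31.36, 98×0.25 = 24.5.
0: (23 − 20.58)²/20.58 = 5.8564/20.58 = 0.285
1: (14 − 21.56)²/21.56 = 57.1536/21.56 = 2.651
2: (39 − 31.36)²/31.36 = 58.3696/31.36 = 1.861
3: (22 − 24.5)²/24.5 = 6.25/24.5 = 0.255
Sum = 5.05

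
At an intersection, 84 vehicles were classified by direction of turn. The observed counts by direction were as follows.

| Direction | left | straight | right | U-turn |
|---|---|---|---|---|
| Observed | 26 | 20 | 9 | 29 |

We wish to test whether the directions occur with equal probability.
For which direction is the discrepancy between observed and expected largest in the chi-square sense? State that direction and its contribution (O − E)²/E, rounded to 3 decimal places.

Under H₀ each category has probability 1/4, so each expected count is 84/4 = 21.
χ² = (26−21)²/21 + (20−21)²/21 + (9−21)²/21 + (29−21)²/21
   = 1.1905 + 0.0476 + 6.8571 + 3.0476
The largest term is for right: 6.857.

right, 6.857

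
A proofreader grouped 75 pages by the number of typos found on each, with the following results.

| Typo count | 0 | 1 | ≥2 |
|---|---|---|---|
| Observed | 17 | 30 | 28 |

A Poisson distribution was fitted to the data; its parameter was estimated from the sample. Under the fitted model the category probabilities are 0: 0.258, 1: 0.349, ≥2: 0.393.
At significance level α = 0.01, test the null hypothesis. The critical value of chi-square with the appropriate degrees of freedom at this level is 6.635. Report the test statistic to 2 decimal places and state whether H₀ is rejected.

0.92; do not reject

Expected counts E_i = n·p_i: 75×0.258 = 19.35, 75×0.349 = 26.175, 75×0.393 = 29.475.
cat         O        E   (O−E)²/E
0          17    19.35      0.285
1          30   26.175      0.559
≥2         28   29.475      0.074
Sum = 0.92
df = 1. Since 0.92 < 6.635, we do not reject H₀.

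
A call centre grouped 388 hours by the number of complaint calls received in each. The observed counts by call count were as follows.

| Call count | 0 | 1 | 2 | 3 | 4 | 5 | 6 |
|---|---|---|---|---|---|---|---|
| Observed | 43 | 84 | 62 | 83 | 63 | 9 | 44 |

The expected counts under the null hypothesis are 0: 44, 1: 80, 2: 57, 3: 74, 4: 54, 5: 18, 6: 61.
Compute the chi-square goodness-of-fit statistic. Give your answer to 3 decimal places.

χ² = (43−44)²/44 + (84−80)²/80 + (62−57)²/57 + (83−74)²/74 + (63−54)²/54 + (9−18)²/18 + (44−61)²/61
   = 0.0227 + 0.2000 + 0.4386 + 1.0946 + 1.5000 + 4.5000 + 4.7377
Sum = 12.494

12.494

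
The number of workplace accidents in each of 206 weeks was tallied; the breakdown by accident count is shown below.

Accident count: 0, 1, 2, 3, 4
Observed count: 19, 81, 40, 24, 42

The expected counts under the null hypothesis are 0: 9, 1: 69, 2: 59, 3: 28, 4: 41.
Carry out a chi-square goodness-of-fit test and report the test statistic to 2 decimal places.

19.91

χ² = (19−9)²/9 + (81−69)²/69 + (40−59)²/59 + (24−28)²/28 + (42−41)²/41
   = 11.111 + 2.087 + 6.119 + 0.571 + 0.024
Sum = 19.91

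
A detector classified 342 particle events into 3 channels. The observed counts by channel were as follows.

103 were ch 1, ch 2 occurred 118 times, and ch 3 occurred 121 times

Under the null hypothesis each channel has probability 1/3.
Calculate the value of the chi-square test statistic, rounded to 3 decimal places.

1.632

Expected count for each of the 3 categories: 342/3 = 114.
ch 1: (103 − 114)²/114 = 121/114 = 1.0614
ch 2: (118 − 114)²/114 = 16/114 = 0.1404
ch 3: (121 − 114)²/114 = 49/114 = 0.4298
Sum = 1.632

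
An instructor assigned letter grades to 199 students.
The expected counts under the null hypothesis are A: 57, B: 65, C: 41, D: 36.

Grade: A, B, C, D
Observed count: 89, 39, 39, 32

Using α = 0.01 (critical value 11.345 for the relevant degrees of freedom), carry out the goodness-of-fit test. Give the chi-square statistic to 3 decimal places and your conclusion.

χ² = (89−57)²/57 + (39−65)²/65 + (39−41)²/41 + (32−36)²/36
   = 17.9649 + 10.4000 + 0.0976 + 0.4444
Sum = 28.907
df = 3. Since 28.907 > 11.345, we reject H₀.

28.907; reject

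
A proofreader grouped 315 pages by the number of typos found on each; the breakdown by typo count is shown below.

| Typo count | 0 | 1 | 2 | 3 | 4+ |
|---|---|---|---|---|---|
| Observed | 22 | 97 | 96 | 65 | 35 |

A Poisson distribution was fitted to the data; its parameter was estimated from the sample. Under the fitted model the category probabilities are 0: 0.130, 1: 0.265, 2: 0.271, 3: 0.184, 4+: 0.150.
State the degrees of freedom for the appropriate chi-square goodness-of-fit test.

There are k = 5 categories and 1 parameter estimated from the data, so df = 5 − 1 − 1 = 3.

3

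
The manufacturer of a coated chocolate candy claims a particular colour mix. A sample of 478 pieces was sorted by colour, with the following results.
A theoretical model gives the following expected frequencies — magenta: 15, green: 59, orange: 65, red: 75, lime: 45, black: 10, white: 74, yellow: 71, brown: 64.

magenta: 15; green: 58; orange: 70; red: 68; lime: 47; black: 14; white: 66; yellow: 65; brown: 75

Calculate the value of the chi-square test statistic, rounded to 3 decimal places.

6.006

cat          O        E   (O−E)²/E
magenta     15       15     0.0000
green       58       59     0.0169
orange      70       65     0.3846
red         68       75     0.6533
lime        47       45     0.0889
black       14       10     1.6000
white       66       74     0.8649
yellow      65       71     0.5070
brown       75       64     1.8906
Sum = 6.006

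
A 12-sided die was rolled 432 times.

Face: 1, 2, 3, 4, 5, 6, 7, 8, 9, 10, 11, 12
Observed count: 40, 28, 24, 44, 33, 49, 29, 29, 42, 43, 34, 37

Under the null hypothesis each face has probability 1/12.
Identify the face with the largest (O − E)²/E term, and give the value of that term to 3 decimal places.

6, 4.694

Expected count for each of the 12 categories: 432/12 = 36.
cat         O        E   (O−E)²/E
1          40       36     0.4444
2          28       36     1.7778
3          24       36     4.0000
4          44       36     1.7778
5          33       36     0.2500
6          49       36     4.6944
7          29       36     1.3611
8          29       36     1.3611
9          42       36     1.0000
10         43       36     1.3611
11         34       36     0.1111
12         37       36     0.0278
The largest term is for 6: 4.694.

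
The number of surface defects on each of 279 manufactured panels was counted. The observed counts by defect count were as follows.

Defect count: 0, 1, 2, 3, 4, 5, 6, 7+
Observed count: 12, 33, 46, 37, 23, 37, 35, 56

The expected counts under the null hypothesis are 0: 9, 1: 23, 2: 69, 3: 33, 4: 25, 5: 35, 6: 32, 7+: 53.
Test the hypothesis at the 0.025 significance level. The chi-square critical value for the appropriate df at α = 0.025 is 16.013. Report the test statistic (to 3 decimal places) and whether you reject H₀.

χ² = (12−9)²/9 + (33−23)²/23 + (46−69)²/69 + (37−33)²/33 + (23−25)²/25 + (37−35)²/35 + (35−32)²/32 + (56−53)²/53
   = 1.0000 + 4.3478 + 7.6667 + 0.4848 + 0.1600 + 0.1143 + 0.2813 + 0.1698
Sum = 14.225
df = 7. Since 14.225 < 16.013, we do not reject H₀.

14.225; do not reject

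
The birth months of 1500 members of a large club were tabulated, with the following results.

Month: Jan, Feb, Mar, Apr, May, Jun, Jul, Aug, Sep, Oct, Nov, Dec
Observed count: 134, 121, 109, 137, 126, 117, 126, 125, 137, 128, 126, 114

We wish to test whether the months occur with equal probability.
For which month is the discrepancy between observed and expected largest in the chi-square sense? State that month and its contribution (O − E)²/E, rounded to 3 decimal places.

Mar, 2.048

Expected count for each of the 12 categories: 1500/12 = 125.
Jan: (134 − 125)²/125 = 81/125 = 0.6480
Feb: (121 − 125)²/125 = 16/125 = 0.1280
Mar: (109 − 125)²/125 = 256/125 = 2.0480
Apr: (137 − 125)²/125 = 144/125 = 1.1520
May: (126 − 125)²/125 = 1/125 = 0.0080
Jun: (117 − 125)²/125 = 64/125 = 0.5120
Jul: (126 − 125)²/125 = 1/125 = 0.0080
Aug: (125 − 125)²/125 = 0/125 = 0.0000
Sep: (137 − 125)²/125 = 144/125 = 1.1520
Oct: (128 − 125)²/125 = 9/125 = 0.0720
Nov: (126 − 125)²/125 = 1/125 = 0.0080
Dec: (114 − 125)²/125 = 121/125 = 0.9680
The largest term is for Mar: 2.048.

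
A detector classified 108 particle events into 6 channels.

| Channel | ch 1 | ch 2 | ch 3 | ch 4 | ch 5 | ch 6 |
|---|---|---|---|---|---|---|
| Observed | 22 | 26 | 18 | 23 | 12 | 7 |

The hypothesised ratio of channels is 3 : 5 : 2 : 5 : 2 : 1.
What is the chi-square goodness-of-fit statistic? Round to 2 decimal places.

Ratio total = 18. Expected counts: 108×3/18 = 18, 108×5/18 = 30, 108×2/18 = 12, 108×5/18 = 30, 108×2/18 = 12, 108×1/18 = 6.
ch 1: (22 − 18)²/18 = 16/18 = 0.889
ch 2: (26 − 30)²/30 = 16/30 = 0.533
ch 3: (18 − 12)²/12 = 36/12 = 3.000
ch 4: (23 − 30)²/30 = 49/30 = 1.633
ch 5: (12 − 12)²/12 = 0/12 = 0.000
ch 6: (7 − 6)²/6 = 1/6 = 0.167
Sum = 6.22

6.22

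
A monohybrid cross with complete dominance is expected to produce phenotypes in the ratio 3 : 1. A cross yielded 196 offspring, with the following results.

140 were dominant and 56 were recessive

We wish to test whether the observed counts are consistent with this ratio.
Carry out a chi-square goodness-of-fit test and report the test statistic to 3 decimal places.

1.333

Ratio total = 4. Expected counts: 196×3/4 = 147, 196×1/4 = 49.
dominant: (140 − 147)²/147 = 49/147 = 0.3333
recessive: (56 − 49)²/49 = 49/49 = 1.0000
Sum = 1.333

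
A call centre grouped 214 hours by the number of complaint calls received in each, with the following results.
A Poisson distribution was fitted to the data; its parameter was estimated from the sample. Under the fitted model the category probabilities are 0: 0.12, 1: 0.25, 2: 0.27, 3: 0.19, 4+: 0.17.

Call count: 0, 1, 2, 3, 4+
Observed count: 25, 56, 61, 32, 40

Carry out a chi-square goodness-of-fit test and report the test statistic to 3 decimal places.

Expected counts E_i = n·p_i: 214×0.12 = 25.68, 214×0.25 = 53.5, 214×0.27 = 57.78, 214×0.19 = 40.66, 214×0.17 = 36.38.
0: (25 − 25.68)²/25.68 = 0.4624/25.68 = 0.0180
1: (56 − 53.5)²/53.5 = 6.25/53.5 = 0.1168
2: (61 − 57.78)²/57.78 = 10.3684/57.78 = 0.1794
3: (32 − 40.66)²/40.66 = 74.9956/40.66 = 1.8445
4+: (40 − 36.38)²/36.38 = 13.1044/36.38 = 0.3602
Sum = 2.519

2.519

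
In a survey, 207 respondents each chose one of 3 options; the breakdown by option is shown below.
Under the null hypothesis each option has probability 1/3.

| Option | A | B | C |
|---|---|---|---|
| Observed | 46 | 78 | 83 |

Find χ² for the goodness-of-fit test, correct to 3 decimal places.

11.681

Expected count for each of the 3 categories: 207/3 = 69.
χ² = (46−69)²/69 + (78−69)²/69 + (83−69)²/69
   = 7.6667 + 1.1739 + 2.8406
Sum = 11.681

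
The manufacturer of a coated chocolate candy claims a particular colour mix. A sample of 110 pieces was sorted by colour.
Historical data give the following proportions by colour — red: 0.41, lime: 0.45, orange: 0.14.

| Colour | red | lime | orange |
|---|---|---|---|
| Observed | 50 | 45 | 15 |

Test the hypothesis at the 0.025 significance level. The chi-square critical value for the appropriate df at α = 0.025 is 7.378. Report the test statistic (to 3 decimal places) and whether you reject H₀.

Expected counts E_i = n·p_i: 110×0.41 = 45.1, 110×0.45 = 49.5, 110×0.14 = 15.4.
cat         O        E   (O−E)²/E
red        50     45.1     0.5324
lime       45     49.5     0.4091
orange     15     15.4     0.0104
Sum = 0.952
df = 2. Since 0.952 < 7.378, we do not reject H₀.

0.952; do not reject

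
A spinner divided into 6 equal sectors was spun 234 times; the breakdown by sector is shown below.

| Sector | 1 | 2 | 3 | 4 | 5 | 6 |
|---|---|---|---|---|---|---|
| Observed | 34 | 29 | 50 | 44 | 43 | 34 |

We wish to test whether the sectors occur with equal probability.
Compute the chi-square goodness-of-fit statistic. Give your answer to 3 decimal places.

8.000

Under H₀ each category has probability 1/6, so each expected count is 234/6 = 39.
χ² = (34−39)²/39 + (29−39)²/39 + (50−39)²/39 + (44−39)²/39 + (43−39)²/39 + (34−39)²/39
   = 0.6410 + 2.5641 + 3.1026 + 0.6410 + 0.4103 + 0.6410
Sum = 8.000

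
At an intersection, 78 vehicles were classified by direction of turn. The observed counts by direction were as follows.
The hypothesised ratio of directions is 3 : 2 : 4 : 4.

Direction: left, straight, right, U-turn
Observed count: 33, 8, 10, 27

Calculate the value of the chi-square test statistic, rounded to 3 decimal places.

22.375

Ratio total = 13. Expected counts: 78×3/13 = 18, 78×2/13 = 12, 78×4/13 = 24, 78×4/13 = 24.
cat           O        E   (O−E)²/E
left         33       18    12.5000
straight      8       12     1.3333
right        10       24     8.1667
U-turn       27       24     0.3750
Sum = 22.375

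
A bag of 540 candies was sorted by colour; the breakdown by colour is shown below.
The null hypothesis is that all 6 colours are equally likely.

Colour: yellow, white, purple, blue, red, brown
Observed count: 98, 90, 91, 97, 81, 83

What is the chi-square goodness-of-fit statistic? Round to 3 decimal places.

Under H₀ each category has probability 1/6, so each expected count is 540/6 = 90.
cat         O        E   (O−E)²/E
yellow     98       90     0.7111
white      90       90     0.0000
purple     91       90     0.0111
blue       97       90     0.5444
red        81       90     0.9000
brown      83       90     0.5444
Sum = 2.711

2.711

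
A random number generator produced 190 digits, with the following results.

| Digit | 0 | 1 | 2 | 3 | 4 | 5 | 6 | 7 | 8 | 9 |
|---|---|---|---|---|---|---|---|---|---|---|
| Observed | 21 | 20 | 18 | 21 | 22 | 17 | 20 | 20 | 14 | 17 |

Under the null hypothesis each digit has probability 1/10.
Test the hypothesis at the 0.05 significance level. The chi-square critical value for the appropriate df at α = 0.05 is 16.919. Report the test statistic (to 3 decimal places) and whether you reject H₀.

Expected count for each of the 10 categories: 190/10 = 19.
χ² = (21−19)²/19 + (20−19)²/19 + (18−19)²/19 + (21−19)²/19 + (22−19)²/19 + (17−19)²/19 + (20−19)²/19 + (20−19)²/19 + (14−19)²/19 + (17−19)²/19
   = 0.2105 + 0.0526 + 0.0526 + 0.2105 + 0.4737 + 0.2105 + 0.0526 + 0.0526 + 1.3158 + 0.2105
Sum = 2.842
df = 9. Since 2.842 < 16.919, we do not reject H₀.

2.842; do not reject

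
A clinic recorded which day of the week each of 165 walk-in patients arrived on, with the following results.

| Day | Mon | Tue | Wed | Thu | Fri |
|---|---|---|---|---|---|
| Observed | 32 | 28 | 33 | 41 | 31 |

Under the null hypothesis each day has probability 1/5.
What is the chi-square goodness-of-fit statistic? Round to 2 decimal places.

Under H₀ each category has probability 1/5, so each expected count is 165/5 = 33.
χ² = (32−33)²/33 + (28−33)²/33 + (33−33)²/33 + (41−33)²/33 + (31−33)²/33
   = 0.030 + 0.758 + 0.000 + 1.939 + 0.121
Sum = 2.85

2.85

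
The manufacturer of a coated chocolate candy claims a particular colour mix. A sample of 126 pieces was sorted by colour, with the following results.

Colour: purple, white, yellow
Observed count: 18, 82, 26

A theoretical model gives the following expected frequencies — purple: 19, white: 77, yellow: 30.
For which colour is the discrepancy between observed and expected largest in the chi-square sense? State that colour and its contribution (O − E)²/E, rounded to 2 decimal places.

cat         O        E   (O−E)²/E
purple     18       19      0.053
white      82       77      0.325
yellow     26       30      0.533
The largest term is for yellow: 0.53.

yellow, 0.53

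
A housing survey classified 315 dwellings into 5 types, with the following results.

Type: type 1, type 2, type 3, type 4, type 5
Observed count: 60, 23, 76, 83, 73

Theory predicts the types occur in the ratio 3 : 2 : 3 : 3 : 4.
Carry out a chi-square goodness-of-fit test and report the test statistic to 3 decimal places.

Ratio total = 15. Expected counts: 315×3/15 = 63, 315×2/15 = 42, 315×3/15 = 63, 315×3/15 = 63, 315×4/15 = 84.
cat         O        E   (O−E)²/E
type 1     60       63     0.1429
type 2     23       42     8.5952
type 3     76       63     2.6825
type 4     83       63     6.3492
type 5     73       84     1.4405
Sum = 19.210

19.210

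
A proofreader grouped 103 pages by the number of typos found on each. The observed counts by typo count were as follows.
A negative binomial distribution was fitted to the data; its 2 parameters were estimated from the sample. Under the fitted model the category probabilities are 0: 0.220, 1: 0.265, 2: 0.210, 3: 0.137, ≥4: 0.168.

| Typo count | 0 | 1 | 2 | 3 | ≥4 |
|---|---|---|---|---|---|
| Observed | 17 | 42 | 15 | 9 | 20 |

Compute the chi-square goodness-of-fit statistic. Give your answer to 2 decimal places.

13.64

Expected counts E_i = n·p_i: 103×0.220 = 22.66, 103×0.265 = 27.295, 103×0.210 = 21.63, 103×0.137 = 14.111, 103×0.168 = 17.304.
χ² = (17−22.66)²/22.66 + (42−27.295)²/27.295 + (15−21.63)²/21.63 + (9−14.111)²/14.111 + (20−17.304)²/17.304
   = 1.414 + 7.922 + 2.032 + 1.851 + 0.420
Sum = 13.64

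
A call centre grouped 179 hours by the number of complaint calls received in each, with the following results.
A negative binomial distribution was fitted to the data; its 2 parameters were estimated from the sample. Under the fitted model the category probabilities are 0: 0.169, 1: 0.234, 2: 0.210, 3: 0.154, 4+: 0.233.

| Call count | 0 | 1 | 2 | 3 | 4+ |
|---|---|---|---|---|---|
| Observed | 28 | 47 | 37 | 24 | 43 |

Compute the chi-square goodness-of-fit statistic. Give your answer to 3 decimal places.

Expected counts E_i = n·p_i: 179×0.169 = 30.251, 179×0.234 = 41.886, 179×0.210 = 37.59, 179×0.154 = 27.566, 179×0.233 = 41.707.
cat         O        E   (O−E)²/E
0          28   30.251     0.1675
1          47   41.886     0.6244
2          37    37.59     0.0093
3          24   27.566     0.4613
4+         43   41.707     0.0401
Sum = 1.303

1.303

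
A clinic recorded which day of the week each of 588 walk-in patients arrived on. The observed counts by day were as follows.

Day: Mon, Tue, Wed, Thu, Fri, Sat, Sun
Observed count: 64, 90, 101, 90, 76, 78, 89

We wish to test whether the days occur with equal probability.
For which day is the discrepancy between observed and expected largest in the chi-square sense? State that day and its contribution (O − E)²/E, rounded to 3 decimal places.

Mon, 4.762

Under H₀ each category has probability 1/7, so each expected count is 588/7 = 84.
cat         O        E   (O−E)²/E
Mon        64       84     4.7619
Tue        90       84     0.4286
Wed       101       84     3.4405
Thu        90       84     0.4286
Fri        76       84     0.7619
Sat        78       84     0.4286
Sun        89       84     0.2976
The largest term is for Mon: 4.762.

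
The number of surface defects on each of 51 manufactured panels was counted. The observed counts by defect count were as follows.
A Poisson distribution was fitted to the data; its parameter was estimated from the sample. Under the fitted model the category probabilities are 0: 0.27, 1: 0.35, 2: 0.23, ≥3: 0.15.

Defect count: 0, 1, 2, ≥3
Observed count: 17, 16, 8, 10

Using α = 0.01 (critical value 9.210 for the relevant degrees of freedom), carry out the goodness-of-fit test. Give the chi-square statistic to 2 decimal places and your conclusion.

2.86; do not reject

Expected counts E_i = n·p_i: 51×0.27 = 13.77, 51×0.35 = 17.85, 51×0.23 = 11.73, 51×0.15 = 7.65.
χ² = (17−13.77)²/13.77 + (16−17.85)²/17.85 + (8−11.73)²/11.73 + (10−7.65)²/7.65
   = 0.758 + 0.192 + 1.186 + 0.722
Sum = 2.86
df = 2. Since 2.86 < 9.210, we do not reject H₀.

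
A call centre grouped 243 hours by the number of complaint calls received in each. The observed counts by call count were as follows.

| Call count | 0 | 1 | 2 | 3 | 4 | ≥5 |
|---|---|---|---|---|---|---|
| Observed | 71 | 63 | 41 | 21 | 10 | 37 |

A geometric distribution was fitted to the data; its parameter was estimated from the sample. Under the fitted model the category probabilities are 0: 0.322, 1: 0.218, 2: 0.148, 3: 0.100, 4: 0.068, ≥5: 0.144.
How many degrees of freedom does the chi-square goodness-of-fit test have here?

4

There are k = 6 categories and 1 parameter estimated from the data, so df = 6 − 1 − 1 = 4.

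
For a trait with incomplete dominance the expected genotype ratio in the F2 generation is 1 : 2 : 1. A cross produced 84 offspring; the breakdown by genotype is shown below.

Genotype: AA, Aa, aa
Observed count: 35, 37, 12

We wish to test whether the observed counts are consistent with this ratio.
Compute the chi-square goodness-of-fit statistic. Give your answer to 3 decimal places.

Ratio total = 4. Expected counts: 84×1/4 = 21, 84×2/4 = 42, 84×1/4 = 21.
χ² = (35−21)²/21 + (37−42)²/42 + (12−21)²/21
   = 9.3333 + 0.5952 + 3.8571
Sum = 13.786

13.786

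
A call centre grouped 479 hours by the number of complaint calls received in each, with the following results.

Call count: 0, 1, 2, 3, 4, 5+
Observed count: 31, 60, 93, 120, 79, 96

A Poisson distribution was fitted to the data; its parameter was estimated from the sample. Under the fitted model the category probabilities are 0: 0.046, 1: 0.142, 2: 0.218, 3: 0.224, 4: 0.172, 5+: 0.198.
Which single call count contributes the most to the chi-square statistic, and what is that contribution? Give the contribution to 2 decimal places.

0, 3.65

Expected counts E_i = n·p_i: 479×0.046 = 22.034, 479×0.142 = 68.018, 479×0.218 = 104.422, 479×0.224 = 107.296, 479×0.172 = 82.388, 479×0.198 = 94.842.
0: (31 − 22.034)²/22.034 = 80.389156/22.034 = 3.648
1: (60 − 68.018)²/68.018 = 64.288324/68.018 = 0.945
2: (93 − 104.422)²/104.422 = 130.462084/104.422 = 1.249
3: (120 − 107.296)²/107.296 = 161.391616/107.296 = 1.504
4: (79 − 82.388)²/82.388 = 11.478544/82.388 = 0.139
5+: (96 − 94.842)²/94.842 = 1.340964/94.842 = 0.014
The largest term is for 0: 3.65.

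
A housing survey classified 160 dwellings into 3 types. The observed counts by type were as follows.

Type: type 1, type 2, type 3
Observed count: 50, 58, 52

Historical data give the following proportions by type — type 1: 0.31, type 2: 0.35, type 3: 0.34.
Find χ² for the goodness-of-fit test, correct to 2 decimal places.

0.18

Expected counts E_i = n·p_i: 160×0.31 = 49.6, 160×0.35 = 56, 160×0.34 = 54.4.
cat         O        E   (O−E)²/E
type 1     50     49.6      0.003
type 2     58       56      0.071
type 3     52     54.4      0.106
Sum = 0.18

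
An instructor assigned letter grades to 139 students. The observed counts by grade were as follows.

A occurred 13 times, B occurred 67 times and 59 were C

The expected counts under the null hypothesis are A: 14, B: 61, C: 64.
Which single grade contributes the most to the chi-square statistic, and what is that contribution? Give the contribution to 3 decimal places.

B, 0.590

cat         O        E   (O−E)²/E
A          13       14     0.0714
B          67       61     0.5902
C          59       64     0.3906
The largest term is for B: 0.590.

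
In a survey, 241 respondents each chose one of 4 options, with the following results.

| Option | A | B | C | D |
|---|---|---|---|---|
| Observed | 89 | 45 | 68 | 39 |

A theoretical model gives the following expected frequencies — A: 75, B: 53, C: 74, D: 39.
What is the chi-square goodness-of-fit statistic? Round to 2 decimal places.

4.31

χ² = (89−75)²/75 + (45−53)²/53 + (68−74)²/74 + (39−39)²/39
   = 2.613 + 1.208 + 0.486 + 0.000
Sum = 4.31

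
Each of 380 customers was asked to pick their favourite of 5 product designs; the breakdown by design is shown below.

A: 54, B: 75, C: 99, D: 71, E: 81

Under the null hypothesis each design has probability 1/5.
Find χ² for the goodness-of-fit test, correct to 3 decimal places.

14.000

Under H₀ each category has probability 1/5, so each expected count is 380/5 = 76.
A: (54 − 76)²/76 = 484/76 = 6.3684
B: (75 − 76)²/76 = 1/76 = 0.0132
C: (99 − 76)²/76 = 529/76 = 6.9605
D: (71 − 76)²/76 = 25/76 = 0.3289
E: (81 − 76)²/76 = 25/76 = 0.3289
Sum = 14.000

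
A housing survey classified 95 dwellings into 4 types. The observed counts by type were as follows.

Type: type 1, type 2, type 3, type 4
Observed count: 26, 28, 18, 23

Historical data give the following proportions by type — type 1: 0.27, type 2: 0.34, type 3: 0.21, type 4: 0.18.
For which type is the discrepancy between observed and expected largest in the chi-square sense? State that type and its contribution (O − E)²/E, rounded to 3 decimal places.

type 4, 2.036

Expected counts E_i = n·p_i: 95×0.27 = 25.65, 95×0.34 = 32.3, 95×0.21 = 19.95, 95×0.18 = 17.1.
cat         O        E   (O−E)²/E
type 1     26    25.65     0.0048
type 2     28     32.3     0.5724
type 3     18    19.95     0.1906
type 4     23     17.1     2.0357
The largest term is for type 4: 2.036.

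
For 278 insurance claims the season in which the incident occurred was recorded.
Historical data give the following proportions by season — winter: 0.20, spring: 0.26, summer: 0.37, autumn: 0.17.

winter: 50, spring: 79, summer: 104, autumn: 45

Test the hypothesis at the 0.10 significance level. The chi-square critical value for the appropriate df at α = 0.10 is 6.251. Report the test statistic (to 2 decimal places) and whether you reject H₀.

Expected counts E_i = n·p_i: 278×0.20 = 55.6, 278×0.26 = 72.28, 278×0.37 = 102.86, 278×0.17 = 47.26.
χ² = (50−55.6)²/55.6 + (79−72.28)²/72.28 + (104−102.86)²/102.86 + (45−47.26)²/47.26
   = 0.564 + 0.625 + 0.013 + 0.108
Sum = 1.31
df = 3. Since 1.31 < 6.251, we do not reject H₀.

1.31; do not reject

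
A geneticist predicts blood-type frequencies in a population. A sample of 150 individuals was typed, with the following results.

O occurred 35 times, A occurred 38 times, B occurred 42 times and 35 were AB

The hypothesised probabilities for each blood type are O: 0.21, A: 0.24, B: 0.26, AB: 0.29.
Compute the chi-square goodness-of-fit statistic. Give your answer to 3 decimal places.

Expected counts E_i = n·p_i: 150×0.21 = 31.5, 150×0.24 = 36, 150×0.26 = 39, 150×0.29 = 43.5.
χ² = (35−31.5)²/31.5 + (38−36)²/36 + (42−39)²/39 + (35−43.5)²/43.5
   = 0.3889 + 0.1111 + 0.2308 + 1.6609
Sum = 2.392

2.392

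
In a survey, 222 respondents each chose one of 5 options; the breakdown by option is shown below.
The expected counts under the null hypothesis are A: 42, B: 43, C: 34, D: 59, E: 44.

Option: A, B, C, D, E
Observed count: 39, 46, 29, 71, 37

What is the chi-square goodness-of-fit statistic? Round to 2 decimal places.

4.71

χ² = (39−42)²/42 + (46−43)²/43 + (29−34)²/34 + (71−59)²/59 + (37−44)²/44
   = 0.214 + 0.209 + 0.735 + 2.441 + 1.114
Sum = 4.71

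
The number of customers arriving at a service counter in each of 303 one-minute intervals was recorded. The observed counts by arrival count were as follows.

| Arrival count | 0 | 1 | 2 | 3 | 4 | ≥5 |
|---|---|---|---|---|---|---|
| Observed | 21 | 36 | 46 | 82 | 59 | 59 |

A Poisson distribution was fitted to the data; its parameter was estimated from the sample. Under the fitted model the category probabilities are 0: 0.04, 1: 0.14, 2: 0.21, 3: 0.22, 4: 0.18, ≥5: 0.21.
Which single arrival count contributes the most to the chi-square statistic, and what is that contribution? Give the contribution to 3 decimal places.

Expected counts E_i = n·p_i: 303×0.04 = 12.12, 303×0.14 = 42.42, 303×0.21 = 63.63, 303×0.22 = 66.66, 303×0.18 = 54.54, 303×0.21 = 63.63.
χ² = (21−12.12)²/12.12 + (36−42.42)²/42.42 + (46−63.63)²/63.63 + (82−66.66)²/66.66 + (59−54.54)²/54.54 + (59−63.63)²/63.63
   = 6.5061 + 0.9716 + 4.8848 + 3.5301 + 0.3647 + 0.3369
The largest term is for 0: 6.506.

0, 6.506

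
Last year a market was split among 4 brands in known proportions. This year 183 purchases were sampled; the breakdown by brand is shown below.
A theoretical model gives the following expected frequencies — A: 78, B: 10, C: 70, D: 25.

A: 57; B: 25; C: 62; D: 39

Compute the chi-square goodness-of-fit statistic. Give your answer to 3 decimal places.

χ² = (57−78)²/78 + (25−10)²/10 + (62−70)²/70 + (39−25)²/25
   = 5.6538 + 22.5000 + 0.9143 + 7.8400
Sum = 36.908

36.908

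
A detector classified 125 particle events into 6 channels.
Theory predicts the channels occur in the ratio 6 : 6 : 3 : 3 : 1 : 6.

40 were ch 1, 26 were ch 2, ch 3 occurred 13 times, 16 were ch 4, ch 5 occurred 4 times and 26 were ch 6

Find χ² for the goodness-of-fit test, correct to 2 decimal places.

Ratio total = 25. Expected counts: 125×6/25 = 30, 125×6/25 = 30, 125×3/25 = 15, 125×3/25 = 15, 125×1/25 = 5, 125×6/25 = 30.
χ² = (40−30)²/30 + (26−30)²/30 + (13−15)²/15 + (16−15)²/15 + (4−5)²/5 + (26−30)²/30
   = 3.333 + 0.533 + 0.267 + 0.067 + 0.200 + 0.533
Sum = 4.93

4.93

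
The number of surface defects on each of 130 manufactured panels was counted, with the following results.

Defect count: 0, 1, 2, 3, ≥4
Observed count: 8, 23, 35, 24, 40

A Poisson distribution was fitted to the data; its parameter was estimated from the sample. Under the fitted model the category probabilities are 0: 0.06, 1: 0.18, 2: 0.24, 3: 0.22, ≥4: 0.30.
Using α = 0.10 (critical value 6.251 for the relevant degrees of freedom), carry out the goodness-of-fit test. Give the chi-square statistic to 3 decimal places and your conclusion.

Expected counts E_i = n·p_i: 130×0.06 = 7.8, 130×0.18 = 23.4, 130×0.24 = 31.2, 130×0.22 = 28.6, 130×0.30 = 39.
0: (8 − 7.8)²/7.8 = 0.04/7.8 = 0.0051
1: (23 − 23.4)²/23.4 = 0.16/23.4 = 0.0068
2: (35 − 31.2)²/31.2 = 14.44/31.2 = 0.4628
3: (24 − 28.6)²/28.6 = 21.16/28.6 = 0.7399
≥4: (40 − 39)²/39 = 1/39 = 0.0256
Sum = 1.240
df = 3. Since 1.240 < 6.251, we do not reject H₀.

1.240; do not reject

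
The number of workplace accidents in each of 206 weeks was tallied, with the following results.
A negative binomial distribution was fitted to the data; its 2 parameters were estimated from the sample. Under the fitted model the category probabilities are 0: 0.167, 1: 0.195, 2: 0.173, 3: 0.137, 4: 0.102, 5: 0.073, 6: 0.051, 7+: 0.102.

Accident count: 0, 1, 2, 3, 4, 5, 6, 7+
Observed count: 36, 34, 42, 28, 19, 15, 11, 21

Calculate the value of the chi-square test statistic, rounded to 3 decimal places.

2.375

Expected counts E_i = n·p_i: 206×0.167 = 34.402, 206×0.195 = 40.17, 206×0.173 = 35.638, 206×0.137 = 28.222, 206×0.102 = 21.012, 206×0.073 = 15.038, 206×0.051 = 10.506, 206×0.102 = 21.012.
cat         O        E   (O−E)²/E
0          36   34.402     0.0742
1          34    40.17     0.9477
2          42   35.638     1.1357
3          28   28.222     0.0017
4          19   21.012     0.1927
5          15   15.038     0.0001
6          11   10.506     0.0232
7+         21   21.012     0.0000
Sum = 2.375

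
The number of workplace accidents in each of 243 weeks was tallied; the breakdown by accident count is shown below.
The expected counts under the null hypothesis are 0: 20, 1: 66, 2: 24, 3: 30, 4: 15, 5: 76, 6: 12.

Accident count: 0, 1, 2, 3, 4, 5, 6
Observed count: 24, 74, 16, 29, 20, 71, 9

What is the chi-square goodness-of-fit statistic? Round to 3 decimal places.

7.215

χ² = (24−20)²/20 + (74−66)²/66 + (16−24)²/24 + (29−30)²/30 + (20−15)²/15 + (71−76)²/76 + (9−12)²/12
   = 0.8000 + 0.9697 + 2.6667 + 0.0333 + 1.6667 + 0.3289 + 0.7500
Sum = 7.215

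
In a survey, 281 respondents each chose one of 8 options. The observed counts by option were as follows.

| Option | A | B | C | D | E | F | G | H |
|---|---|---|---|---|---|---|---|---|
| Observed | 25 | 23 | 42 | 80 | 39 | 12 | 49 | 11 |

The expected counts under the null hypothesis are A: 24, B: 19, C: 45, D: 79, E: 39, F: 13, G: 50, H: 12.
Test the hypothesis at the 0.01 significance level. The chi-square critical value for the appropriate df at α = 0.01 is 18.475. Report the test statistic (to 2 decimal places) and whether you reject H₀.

1.28; do not reject

χ² = (25−24)²/24 + (23−19)²/19 + (42−45)²/45 + (80−79)²/79 + (39−39)²/39 + (12−13)²/13 + (49−50)²/50 + (11−12)²/12
   = 0.042 + 0.842 + 0.200 + 0.013 + 0.000 + 0.077 + 0.020 + 0.083
Sum = 1.28
df = 7. Since 1.28 < 18.475, we do not reject H₀.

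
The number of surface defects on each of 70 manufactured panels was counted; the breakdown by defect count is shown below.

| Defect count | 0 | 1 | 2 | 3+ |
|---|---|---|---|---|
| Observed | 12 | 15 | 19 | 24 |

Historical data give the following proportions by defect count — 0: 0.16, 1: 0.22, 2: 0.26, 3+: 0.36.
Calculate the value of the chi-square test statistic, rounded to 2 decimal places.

0.16

Expected counts E_i = n·p_i: 70×0.16 = 11.2, 70×0.22 = 15.4, 70×0.26 = 18.2, 70×0.36 = 25.2.
0: (12 − 11.2)²/11.2 = 0.64/11.2 = 0.057
1: (15 − 15.4)²/15.4 = 0.16/15.4 = 0.010
2: (19 − 18.2)²/18.2 = 0.64/18.2 = 0.035
3+: (24 − 25.2)²/25.2 = 1.44/25.2 = 0.057
Sum = 0.16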